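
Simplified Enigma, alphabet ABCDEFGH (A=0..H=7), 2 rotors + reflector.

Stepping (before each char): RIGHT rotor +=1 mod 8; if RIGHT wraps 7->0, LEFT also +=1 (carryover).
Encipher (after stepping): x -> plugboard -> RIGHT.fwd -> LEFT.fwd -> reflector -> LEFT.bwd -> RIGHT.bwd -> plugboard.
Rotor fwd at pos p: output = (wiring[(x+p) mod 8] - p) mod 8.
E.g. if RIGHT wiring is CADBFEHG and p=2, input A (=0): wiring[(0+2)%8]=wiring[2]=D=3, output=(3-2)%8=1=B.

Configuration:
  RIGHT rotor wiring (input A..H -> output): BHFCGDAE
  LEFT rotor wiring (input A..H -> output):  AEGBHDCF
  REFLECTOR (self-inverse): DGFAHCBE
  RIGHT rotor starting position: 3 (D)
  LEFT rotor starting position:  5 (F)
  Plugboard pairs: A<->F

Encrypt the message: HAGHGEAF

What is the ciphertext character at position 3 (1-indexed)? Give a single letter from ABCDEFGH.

Char 1 ('H'): step: R->4, L=5; H->plug->H->R->G->L->E->refl->H->L'->E->R'->C->plug->C
Char 2 ('A'): step: R->5, L=5; A->plug->F->R->A->L->G->refl->B->L'->F->R'->G->plug->G
Char 3 ('G'): step: R->6, L=5; G->plug->G->R->A->L->G->refl->B->L'->F->R'->H->plug->H

H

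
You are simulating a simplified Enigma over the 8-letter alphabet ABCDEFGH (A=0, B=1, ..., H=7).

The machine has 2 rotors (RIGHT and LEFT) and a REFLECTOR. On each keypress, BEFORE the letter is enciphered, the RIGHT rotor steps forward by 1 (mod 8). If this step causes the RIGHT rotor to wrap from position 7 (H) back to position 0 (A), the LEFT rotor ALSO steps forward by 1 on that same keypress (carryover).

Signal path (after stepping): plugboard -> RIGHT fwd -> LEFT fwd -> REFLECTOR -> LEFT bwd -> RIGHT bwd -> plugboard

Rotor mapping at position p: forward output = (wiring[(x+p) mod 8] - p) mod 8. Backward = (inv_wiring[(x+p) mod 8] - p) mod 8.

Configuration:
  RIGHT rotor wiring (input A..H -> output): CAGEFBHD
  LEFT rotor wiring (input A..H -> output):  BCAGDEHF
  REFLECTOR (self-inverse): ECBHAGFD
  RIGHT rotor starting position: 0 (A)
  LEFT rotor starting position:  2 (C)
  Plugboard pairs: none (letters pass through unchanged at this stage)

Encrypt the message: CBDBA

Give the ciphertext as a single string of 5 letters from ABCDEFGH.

Answer: GCEEH

Derivation:
Char 1 ('C'): step: R->1, L=2; C->plug->C->R->D->L->C->refl->B->L'->C->R'->G->plug->G
Char 2 ('B'): step: R->2, L=2; B->plug->B->R->C->L->B->refl->C->L'->D->R'->C->plug->C
Char 3 ('D'): step: R->3, L=2; D->plug->D->R->E->L->F->refl->G->L'->A->R'->E->plug->E
Char 4 ('B'): step: R->4, L=2; B->plug->B->R->F->L->D->refl->H->L'->G->R'->E->plug->E
Char 5 ('A'): step: R->5, L=2; A->plug->A->R->E->L->F->refl->G->L'->A->R'->H->plug->H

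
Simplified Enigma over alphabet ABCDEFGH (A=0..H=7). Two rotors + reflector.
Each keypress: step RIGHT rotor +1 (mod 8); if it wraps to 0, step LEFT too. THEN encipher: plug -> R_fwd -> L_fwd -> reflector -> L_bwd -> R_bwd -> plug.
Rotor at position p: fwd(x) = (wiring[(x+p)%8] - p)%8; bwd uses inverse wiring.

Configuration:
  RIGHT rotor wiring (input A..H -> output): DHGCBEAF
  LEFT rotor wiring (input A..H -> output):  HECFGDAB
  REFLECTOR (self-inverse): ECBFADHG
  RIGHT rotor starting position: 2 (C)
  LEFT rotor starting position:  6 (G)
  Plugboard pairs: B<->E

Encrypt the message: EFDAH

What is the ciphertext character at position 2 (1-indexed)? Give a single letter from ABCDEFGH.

Char 1 ('E'): step: R->3, L=6; E->plug->B->R->G->L->A->refl->E->L'->E->R'->G->plug->G
Char 2 ('F'): step: R->4, L=6; F->plug->F->R->D->L->G->refl->H->L'->F->R'->A->plug->A

A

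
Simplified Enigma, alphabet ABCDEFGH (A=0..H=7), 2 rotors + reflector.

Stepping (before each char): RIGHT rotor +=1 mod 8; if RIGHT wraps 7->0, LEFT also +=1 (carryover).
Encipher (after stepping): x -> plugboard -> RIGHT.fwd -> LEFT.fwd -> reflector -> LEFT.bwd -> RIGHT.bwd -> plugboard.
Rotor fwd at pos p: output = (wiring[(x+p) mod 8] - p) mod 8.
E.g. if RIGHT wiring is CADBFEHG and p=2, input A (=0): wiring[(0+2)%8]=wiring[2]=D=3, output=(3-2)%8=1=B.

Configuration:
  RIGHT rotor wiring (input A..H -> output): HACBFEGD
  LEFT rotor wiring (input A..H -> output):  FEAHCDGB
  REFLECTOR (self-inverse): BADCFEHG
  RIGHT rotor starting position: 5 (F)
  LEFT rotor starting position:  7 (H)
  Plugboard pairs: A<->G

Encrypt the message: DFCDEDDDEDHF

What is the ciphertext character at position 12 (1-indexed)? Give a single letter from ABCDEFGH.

Char 1 ('D'): step: R->6, L=7; D->plug->D->R->C->L->F->refl->E->L'->G->R'->H->plug->H
Char 2 ('F'): step: R->7, L=7; F->plug->F->R->G->L->E->refl->F->L'->C->R'->E->plug->E
Char 3 ('C'): step: R->0, L->0 (L advanced); C->plug->C->R->C->L->A->refl->B->L'->H->R'->A->plug->G
Char 4 ('D'): step: R->1, L=0; D->plug->D->R->E->L->C->refl->D->L'->F->R'->F->plug->F
Char 5 ('E'): step: R->2, L=0; E->plug->E->R->E->L->C->refl->D->L'->F->R'->G->plug->A
Char 6 ('D'): step: R->3, L=0; D->plug->D->R->D->L->H->refl->G->L'->G->R'->A->plug->G
Char 7 ('D'): step: R->4, L=0; D->plug->D->R->H->L->B->refl->A->L'->C->R'->C->plug->C
Char 8 ('D'): step: R->5, L=0; D->plug->D->R->C->L->A->refl->B->L'->H->R'->A->plug->G
Char 9 ('E'): step: R->6, L=0; E->plug->E->R->E->L->C->refl->D->L'->F->R'->B->plug->B
Char 10 ('D'): step: R->7, L=0; D->plug->D->R->D->L->H->refl->G->L'->G->R'->F->plug->F
Char 11 ('H'): step: R->0, L->1 (L advanced); H->plug->H->R->D->L->B->refl->A->L'->G->R'->G->plug->A
Char 12 ('F'): step: R->1, L=1; F->plug->F->R->F->L->F->refl->E->L'->H->R'->A->plug->G

G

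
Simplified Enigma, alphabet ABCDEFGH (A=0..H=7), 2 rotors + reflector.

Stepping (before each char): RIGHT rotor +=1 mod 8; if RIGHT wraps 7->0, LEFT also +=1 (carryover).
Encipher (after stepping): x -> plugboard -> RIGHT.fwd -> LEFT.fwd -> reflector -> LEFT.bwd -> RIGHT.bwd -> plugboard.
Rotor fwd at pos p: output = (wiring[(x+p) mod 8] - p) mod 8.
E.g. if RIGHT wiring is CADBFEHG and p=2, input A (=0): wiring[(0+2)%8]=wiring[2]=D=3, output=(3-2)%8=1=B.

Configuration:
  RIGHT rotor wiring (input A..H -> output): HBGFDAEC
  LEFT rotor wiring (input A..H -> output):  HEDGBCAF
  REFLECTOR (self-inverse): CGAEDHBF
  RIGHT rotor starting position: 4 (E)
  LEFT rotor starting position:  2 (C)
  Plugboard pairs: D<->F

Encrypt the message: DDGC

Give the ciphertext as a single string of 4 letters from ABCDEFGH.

Answer: CFHB

Derivation:
Char 1 ('D'): step: R->5, L=2; D->plug->F->R->B->L->E->refl->D->L'->F->R'->C->plug->C
Char 2 ('D'): step: R->6, L=2; D->plug->F->R->H->L->C->refl->A->L'->D->R'->D->plug->F
Char 3 ('G'): step: R->7, L=2; G->plug->G->R->B->L->E->refl->D->L'->F->R'->H->plug->H
Char 4 ('C'): step: R->0, L->3 (L advanced); C->plug->C->R->G->L->B->refl->G->L'->B->R'->B->plug->B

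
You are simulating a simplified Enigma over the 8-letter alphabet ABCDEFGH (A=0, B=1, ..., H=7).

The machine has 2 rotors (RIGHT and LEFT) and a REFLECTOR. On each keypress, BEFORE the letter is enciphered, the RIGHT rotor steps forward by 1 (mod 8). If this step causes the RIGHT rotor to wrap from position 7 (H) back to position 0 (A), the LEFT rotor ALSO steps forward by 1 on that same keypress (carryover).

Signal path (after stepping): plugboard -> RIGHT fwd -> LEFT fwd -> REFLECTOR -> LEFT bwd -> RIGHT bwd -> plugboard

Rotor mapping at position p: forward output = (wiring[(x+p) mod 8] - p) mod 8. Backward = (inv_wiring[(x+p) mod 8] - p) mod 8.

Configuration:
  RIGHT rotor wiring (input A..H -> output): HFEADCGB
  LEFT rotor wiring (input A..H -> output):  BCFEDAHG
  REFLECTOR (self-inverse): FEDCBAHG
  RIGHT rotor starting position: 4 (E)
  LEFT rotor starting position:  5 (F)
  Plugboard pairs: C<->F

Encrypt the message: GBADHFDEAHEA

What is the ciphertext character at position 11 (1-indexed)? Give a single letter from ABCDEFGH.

Char 1 ('G'): step: R->5, L=5; G->plug->G->R->D->L->E->refl->B->L'->C->R'->D->plug->D
Char 2 ('B'): step: R->6, L=5; B->plug->B->R->D->L->E->refl->B->L'->C->R'->F->plug->C
Char 3 ('A'): step: R->7, L=5; A->plug->A->R->C->L->B->refl->E->L'->D->R'->G->plug->G
Char 4 ('D'): step: R->0, L->6 (L advanced); D->plug->D->R->A->L->B->refl->E->L'->D->R'->E->plug->E
Char 5 ('H'): step: R->1, L=6; H->plug->H->R->G->L->F->refl->A->L'->B->R'->E->plug->E
Char 6 ('F'): step: R->2, L=6; F->plug->C->R->B->L->A->refl->F->L'->G->R'->B->plug->B
Char 7 ('D'): step: R->3, L=6; D->plug->D->R->D->L->E->refl->B->L'->A->R'->B->plug->B
Char 8 ('E'): step: R->4, L=6; E->plug->E->R->D->L->E->refl->B->L'->A->R'->G->plug->G
Char 9 ('A'): step: R->5, L=6; A->plug->A->R->F->L->G->refl->H->L'->E->R'->C->plug->F
Char 10 ('H'): step: R->6, L=6; H->plug->H->R->E->L->H->refl->G->L'->F->R'->G->plug->G
Char 11 ('E'): step: R->7, L=6; E->plug->E->R->B->L->A->refl->F->L'->G->R'->C->plug->F

F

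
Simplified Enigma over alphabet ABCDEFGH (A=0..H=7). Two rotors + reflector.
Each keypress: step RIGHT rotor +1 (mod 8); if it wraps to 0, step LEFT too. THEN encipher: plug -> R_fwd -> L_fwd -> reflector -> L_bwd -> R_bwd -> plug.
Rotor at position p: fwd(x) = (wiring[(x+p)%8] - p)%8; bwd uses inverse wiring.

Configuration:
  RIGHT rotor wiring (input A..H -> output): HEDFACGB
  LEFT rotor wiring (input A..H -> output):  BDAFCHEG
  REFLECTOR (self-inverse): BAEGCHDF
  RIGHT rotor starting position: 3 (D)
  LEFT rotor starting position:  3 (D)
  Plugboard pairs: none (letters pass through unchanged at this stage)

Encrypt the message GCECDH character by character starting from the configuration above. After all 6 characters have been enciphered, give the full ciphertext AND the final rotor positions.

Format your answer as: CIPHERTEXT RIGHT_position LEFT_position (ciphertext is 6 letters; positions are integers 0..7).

Answer: HAHDBA 1 4

Derivation:
Char 1 ('G'): step: R->4, L=3; G->plug->G->R->H->L->F->refl->H->L'->B->R'->H->plug->H
Char 2 ('C'): step: R->5, L=3; C->plug->C->R->E->L->D->refl->G->L'->F->R'->A->plug->A
Char 3 ('E'): step: R->6, L=3; E->plug->E->R->F->L->G->refl->D->L'->E->R'->H->plug->H
Char 4 ('C'): step: R->7, L=3; C->plug->C->R->F->L->G->refl->D->L'->E->R'->D->plug->D
Char 5 ('D'): step: R->0, L->4 (L advanced); D->plug->D->R->F->L->H->refl->F->L'->E->R'->B->plug->B
Char 6 ('H'): step: R->1, L=4; H->plug->H->R->G->L->E->refl->C->L'->D->R'->A->plug->A
Final: ciphertext=HAHDBA, RIGHT=1, LEFT=4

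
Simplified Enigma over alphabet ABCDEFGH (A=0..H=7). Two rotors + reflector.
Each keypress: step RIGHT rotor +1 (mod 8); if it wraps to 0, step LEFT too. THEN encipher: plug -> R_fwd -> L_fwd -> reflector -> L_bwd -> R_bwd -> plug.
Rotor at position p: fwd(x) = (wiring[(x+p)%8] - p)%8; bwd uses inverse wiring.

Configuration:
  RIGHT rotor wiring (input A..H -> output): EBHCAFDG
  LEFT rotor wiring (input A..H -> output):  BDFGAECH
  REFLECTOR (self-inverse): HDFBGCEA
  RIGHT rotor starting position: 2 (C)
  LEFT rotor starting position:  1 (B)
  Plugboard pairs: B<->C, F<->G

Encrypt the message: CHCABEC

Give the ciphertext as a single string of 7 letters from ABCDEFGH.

Answer: HCBGDBE

Derivation:
Char 1 ('C'): step: R->3, L=1; C->plug->B->R->F->L->B->refl->D->L'->E->R'->H->plug->H
Char 2 ('H'): step: R->4, L=1; H->plug->H->R->G->L->G->refl->E->L'->B->R'->B->plug->C
Char 3 ('C'): step: R->5, L=1; C->plug->B->R->G->L->G->refl->E->L'->B->R'->C->plug->B
Char 4 ('A'): step: R->6, L=1; A->plug->A->R->F->L->B->refl->D->L'->E->R'->F->plug->G
Char 5 ('B'): step: R->7, L=1; B->plug->C->R->C->L->F->refl->C->L'->A->R'->D->plug->D
Char 6 ('E'): step: R->0, L->2 (L advanced); E->plug->E->R->A->L->D->refl->B->L'->H->R'->C->plug->B
Char 7 ('C'): step: R->1, L=2; C->plug->B->R->G->L->H->refl->A->L'->E->R'->E->plug->E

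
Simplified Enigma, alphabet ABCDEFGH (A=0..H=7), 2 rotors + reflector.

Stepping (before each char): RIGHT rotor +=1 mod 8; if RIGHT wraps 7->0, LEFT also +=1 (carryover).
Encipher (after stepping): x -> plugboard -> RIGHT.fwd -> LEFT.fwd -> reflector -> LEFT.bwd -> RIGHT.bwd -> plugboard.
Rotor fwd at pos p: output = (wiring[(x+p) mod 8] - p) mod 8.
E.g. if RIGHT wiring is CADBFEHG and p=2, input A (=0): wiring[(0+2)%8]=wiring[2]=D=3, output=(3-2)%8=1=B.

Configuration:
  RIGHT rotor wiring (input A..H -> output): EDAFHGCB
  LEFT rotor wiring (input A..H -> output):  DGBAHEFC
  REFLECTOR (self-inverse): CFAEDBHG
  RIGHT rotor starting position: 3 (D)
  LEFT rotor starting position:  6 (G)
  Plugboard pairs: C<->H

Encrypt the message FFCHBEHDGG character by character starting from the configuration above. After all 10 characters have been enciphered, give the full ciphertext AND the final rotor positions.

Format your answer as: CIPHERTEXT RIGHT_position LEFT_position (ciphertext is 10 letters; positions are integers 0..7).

Answer: EBFDDCBAHA 5 7

Derivation:
Char 1 ('F'): step: R->4, L=6; F->plug->F->R->H->L->G->refl->H->L'->A->R'->E->plug->E
Char 2 ('F'): step: R->5, L=6; F->plug->F->R->D->L->A->refl->C->L'->F->R'->B->plug->B
Char 3 ('C'): step: R->6, L=6; C->plug->H->R->A->L->H->refl->G->L'->H->R'->F->plug->F
Char 4 ('H'): step: R->7, L=6; H->plug->C->R->E->L->D->refl->E->L'->B->R'->D->plug->D
Char 5 ('B'): step: R->0, L->7 (L advanced); B->plug->B->R->D->L->C->refl->A->L'->F->R'->D->plug->D
Char 6 ('E'): step: R->1, L=7; E->plug->E->R->F->L->A->refl->C->L'->D->R'->H->plug->C
Char 7 ('H'): step: R->2, L=7; H->plug->C->R->F->L->A->refl->C->L'->D->R'->B->plug->B
Char 8 ('D'): step: R->3, L=7; D->plug->D->R->H->L->G->refl->H->L'->C->R'->A->plug->A
Char 9 ('G'): step: R->4, L=7; G->plug->G->R->E->L->B->refl->F->L'->G->R'->C->plug->H
Char 10 ('G'): step: R->5, L=7; G->plug->G->R->A->L->D->refl->E->L'->B->R'->A->plug->A
Final: ciphertext=EBFDDCBAHA, RIGHT=5, LEFT=7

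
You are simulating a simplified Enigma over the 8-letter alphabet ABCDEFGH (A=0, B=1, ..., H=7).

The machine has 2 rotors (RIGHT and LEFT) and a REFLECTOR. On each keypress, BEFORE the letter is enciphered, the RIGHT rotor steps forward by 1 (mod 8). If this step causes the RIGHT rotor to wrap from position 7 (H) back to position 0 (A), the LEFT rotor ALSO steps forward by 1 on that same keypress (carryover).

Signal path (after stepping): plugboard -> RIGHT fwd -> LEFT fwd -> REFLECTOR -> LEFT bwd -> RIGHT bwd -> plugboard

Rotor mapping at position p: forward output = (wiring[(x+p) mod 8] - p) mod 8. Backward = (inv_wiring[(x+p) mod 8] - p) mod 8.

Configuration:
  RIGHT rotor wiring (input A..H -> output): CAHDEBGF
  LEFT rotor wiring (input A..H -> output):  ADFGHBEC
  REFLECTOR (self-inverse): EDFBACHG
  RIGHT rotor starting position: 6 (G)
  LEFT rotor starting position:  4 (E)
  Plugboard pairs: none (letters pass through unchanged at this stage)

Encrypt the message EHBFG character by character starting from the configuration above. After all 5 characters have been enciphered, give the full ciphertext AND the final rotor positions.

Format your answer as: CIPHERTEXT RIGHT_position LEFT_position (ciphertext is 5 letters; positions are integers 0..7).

Char 1 ('E'): step: R->7, L=4; E->plug->E->R->E->L->E->refl->A->L'->C->R'->G->plug->G
Char 2 ('H'): step: R->0, L->5 (L advanced); H->plug->H->R->F->L->A->refl->E->L'->A->R'->B->plug->B
Char 3 ('B'): step: R->1, L=5; B->plug->B->R->G->L->B->refl->D->L'->D->R'->D->plug->D
Char 4 ('F'): step: R->2, L=5; F->plug->F->R->D->L->D->refl->B->L'->G->R'->H->plug->H
Char 5 ('G'): step: R->3, L=5; G->plug->G->R->F->L->A->refl->E->L'->A->R'->A->plug->A
Final: ciphertext=GBDHA, RIGHT=3, LEFT=5

Answer: GBDHA 3 5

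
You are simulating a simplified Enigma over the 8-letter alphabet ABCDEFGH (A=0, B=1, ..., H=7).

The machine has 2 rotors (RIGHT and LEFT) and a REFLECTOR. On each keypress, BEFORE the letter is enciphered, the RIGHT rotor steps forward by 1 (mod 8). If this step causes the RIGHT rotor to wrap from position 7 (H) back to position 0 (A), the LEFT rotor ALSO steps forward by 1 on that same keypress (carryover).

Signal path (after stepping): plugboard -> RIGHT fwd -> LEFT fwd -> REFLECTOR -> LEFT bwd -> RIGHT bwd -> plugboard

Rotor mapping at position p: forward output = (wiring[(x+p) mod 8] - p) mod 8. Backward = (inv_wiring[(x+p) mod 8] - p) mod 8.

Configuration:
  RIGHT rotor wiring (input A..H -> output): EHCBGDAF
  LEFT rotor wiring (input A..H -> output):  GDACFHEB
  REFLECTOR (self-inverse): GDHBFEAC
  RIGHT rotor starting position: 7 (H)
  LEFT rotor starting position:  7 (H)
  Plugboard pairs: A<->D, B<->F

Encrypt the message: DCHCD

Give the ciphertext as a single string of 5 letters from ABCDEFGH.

Char 1 ('D'): step: R->0, L->0 (L advanced); D->plug->A->R->E->L->F->refl->E->L'->G->R'->E->plug->E
Char 2 ('C'): step: R->1, L=0; C->plug->C->R->A->L->G->refl->A->L'->C->R'->E->plug->E
Char 3 ('H'): step: R->2, L=0; H->plug->H->R->F->L->H->refl->C->L'->D->R'->F->plug->B
Char 4 ('C'): step: R->3, L=0; C->plug->C->R->A->L->G->refl->A->L'->C->R'->E->plug->E
Char 5 ('D'): step: R->4, L=0; D->plug->A->R->C->L->A->refl->G->L'->A->R'->E->plug->E

Answer: EEBEE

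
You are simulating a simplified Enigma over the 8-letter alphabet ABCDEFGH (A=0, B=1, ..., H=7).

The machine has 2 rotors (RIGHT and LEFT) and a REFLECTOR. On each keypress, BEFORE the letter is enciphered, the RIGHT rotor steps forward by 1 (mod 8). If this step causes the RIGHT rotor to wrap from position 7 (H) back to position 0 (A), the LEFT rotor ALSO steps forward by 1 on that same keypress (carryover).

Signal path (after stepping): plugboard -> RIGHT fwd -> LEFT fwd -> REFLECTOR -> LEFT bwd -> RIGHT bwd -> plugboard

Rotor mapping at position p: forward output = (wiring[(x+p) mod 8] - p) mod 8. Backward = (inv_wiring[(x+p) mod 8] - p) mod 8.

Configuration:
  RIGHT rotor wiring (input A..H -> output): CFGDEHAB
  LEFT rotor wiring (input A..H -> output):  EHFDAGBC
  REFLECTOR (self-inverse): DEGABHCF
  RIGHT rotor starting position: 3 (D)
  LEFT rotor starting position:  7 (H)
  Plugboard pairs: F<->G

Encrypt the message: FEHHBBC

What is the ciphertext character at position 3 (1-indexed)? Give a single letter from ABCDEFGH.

Char 1 ('F'): step: R->4, L=7; F->plug->G->R->C->L->A->refl->D->L'->A->R'->A->plug->A
Char 2 ('E'): step: R->5, L=7; E->plug->E->R->A->L->D->refl->A->L'->C->R'->A->plug->A
Char 3 ('H'): step: R->6, L=7; H->plug->H->R->B->L->F->refl->H->L'->G->R'->G->plug->F

F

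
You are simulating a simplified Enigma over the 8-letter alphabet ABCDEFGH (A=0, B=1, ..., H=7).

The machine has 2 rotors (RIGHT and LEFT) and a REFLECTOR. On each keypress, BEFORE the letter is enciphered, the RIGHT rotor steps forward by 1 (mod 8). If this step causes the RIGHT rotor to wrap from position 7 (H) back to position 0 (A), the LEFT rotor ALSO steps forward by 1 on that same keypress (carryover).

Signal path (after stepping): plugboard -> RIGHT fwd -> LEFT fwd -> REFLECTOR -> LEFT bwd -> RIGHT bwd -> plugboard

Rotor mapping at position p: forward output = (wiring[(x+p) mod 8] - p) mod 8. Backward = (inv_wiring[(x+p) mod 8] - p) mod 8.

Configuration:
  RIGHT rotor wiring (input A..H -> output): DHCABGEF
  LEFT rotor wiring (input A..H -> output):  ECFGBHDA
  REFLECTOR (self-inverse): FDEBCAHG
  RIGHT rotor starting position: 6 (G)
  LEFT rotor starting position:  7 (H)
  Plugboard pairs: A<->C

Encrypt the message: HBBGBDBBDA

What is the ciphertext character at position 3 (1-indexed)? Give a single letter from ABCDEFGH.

Char 1 ('H'): step: R->7, L=7; H->plug->H->R->F->L->C->refl->E->L'->H->R'->G->plug->G
Char 2 ('B'): step: R->0, L->0 (L advanced); B->plug->B->R->H->L->A->refl->F->L'->C->R'->C->plug->A
Char 3 ('B'): step: R->1, L=0; B->plug->B->R->B->L->C->refl->E->L'->A->R'->D->plug->D

D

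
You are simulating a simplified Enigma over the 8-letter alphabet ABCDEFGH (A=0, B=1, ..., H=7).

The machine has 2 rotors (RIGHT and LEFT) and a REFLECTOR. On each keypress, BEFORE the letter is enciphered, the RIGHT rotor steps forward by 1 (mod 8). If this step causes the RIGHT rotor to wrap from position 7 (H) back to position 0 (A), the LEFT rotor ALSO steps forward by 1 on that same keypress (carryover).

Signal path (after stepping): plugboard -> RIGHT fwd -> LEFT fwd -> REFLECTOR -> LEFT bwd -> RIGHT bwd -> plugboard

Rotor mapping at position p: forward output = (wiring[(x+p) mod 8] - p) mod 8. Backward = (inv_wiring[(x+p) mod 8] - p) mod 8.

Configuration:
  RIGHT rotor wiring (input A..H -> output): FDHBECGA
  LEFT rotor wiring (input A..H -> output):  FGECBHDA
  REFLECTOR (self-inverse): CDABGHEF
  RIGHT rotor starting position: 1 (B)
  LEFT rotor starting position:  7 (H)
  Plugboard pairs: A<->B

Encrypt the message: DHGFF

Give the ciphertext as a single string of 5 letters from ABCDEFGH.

Answer: EGCCA

Derivation:
Char 1 ('D'): step: R->2, L=7; D->plug->D->R->A->L->B->refl->D->L'->E->R'->E->plug->E
Char 2 ('H'): step: R->3, L=7; H->plug->H->R->E->L->D->refl->B->L'->A->R'->G->plug->G
Char 3 ('G'): step: R->4, L=7; G->plug->G->R->D->L->F->refl->H->L'->C->R'->C->plug->C
Char 4 ('F'): step: R->5, L=7; F->plug->F->R->C->L->H->refl->F->L'->D->R'->C->plug->C
Char 5 ('F'): step: R->6, L=7; F->plug->F->R->D->L->F->refl->H->L'->C->R'->B->plug->A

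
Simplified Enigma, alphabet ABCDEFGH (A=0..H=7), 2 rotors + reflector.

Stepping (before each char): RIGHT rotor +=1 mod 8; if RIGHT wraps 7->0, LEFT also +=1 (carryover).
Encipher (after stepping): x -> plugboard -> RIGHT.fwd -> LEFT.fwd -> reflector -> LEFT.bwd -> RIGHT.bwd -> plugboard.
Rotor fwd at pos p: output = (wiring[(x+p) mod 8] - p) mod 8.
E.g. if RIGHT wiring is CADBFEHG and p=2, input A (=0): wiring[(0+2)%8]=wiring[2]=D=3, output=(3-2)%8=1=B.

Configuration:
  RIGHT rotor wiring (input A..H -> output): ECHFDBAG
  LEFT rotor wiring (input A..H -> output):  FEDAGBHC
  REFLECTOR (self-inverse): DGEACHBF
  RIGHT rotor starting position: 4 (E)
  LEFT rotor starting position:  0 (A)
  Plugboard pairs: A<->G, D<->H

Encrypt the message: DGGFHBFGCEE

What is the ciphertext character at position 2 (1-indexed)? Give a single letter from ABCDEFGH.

Char 1 ('D'): step: R->5, L=0; D->plug->H->R->G->L->H->refl->F->L'->A->R'->G->plug->A
Char 2 ('G'): step: R->6, L=0; G->plug->A->R->C->L->D->refl->A->L'->D->R'->H->plug->D

D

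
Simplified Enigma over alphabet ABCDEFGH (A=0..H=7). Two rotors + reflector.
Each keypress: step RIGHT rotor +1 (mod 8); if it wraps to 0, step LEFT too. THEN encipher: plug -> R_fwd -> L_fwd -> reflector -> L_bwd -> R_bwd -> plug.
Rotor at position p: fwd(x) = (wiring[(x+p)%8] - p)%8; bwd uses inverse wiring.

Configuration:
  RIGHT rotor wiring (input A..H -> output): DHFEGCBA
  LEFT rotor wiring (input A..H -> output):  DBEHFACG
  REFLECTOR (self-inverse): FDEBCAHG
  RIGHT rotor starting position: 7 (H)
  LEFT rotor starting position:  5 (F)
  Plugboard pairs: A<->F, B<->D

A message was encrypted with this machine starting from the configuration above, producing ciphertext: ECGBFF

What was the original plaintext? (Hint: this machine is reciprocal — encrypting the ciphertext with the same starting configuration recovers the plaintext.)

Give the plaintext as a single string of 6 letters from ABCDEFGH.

Char 1 ('E'): step: R->0, L->6 (L advanced); E->plug->E->R->G->L->H->refl->G->L'->E->R'->D->plug->B
Char 2 ('C'): step: R->1, L=6; C->plug->C->R->D->L->D->refl->B->L'->F->R'->D->plug->B
Char 3 ('G'): step: R->2, L=6; G->plug->G->R->B->L->A->refl->F->L'->C->R'->B->plug->D
Char 4 ('B'): step: R->3, L=6; B->plug->D->R->G->L->H->refl->G->L'->E->R'->G->plug->G
Char 5 ('F'): step: R->4, L=6; F->plug->A->R->C->L->F->refl->A->L'->B->R'->G->plug->G
Char 6 ('F'): step: R->5, L=6; F->plug->A->R->F->L->B->refl->D->L'->D->R'->C->plug->C

Answer: BBDGGC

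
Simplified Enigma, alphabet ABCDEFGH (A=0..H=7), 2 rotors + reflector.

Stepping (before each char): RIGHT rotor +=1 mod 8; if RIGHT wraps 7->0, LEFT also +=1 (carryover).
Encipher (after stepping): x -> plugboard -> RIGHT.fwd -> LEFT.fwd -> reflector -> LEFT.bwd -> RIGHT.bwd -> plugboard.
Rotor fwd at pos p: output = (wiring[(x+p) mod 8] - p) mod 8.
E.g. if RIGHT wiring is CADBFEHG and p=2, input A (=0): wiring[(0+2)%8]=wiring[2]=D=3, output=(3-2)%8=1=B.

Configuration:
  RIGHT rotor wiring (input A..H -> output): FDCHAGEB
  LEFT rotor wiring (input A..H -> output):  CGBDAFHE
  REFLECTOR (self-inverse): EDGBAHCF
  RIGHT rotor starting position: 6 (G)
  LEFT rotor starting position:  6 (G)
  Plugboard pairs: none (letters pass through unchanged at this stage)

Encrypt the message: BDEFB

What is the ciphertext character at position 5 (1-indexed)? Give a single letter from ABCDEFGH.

Char 1 ('B'): step: R->7, L=6; B->plug->B->R->G->L->C->refl->G->L'->B->R'->F->plug->F
Char 2 ('D'): step: R->0, L->7 (L advanced); D->plug->D->R->H->L->A->refl->E->L'->E->R'->G->plug->G
Char 3 ('E'): step: R->1, L=7; E->plug->E->R->F->L->B->refl->D->L'->B->R'->B->plug->B
Char 4 ('F'): step: R->2, L=7; F->plug->F->R->H->L->A->refl->E->L'->E->R'->D->plug->D
Char 5 ('B'): step: R->3, L=7; B->plug->B->R->F->L->B->refl->D->L'->B->R'->D->plug->D

D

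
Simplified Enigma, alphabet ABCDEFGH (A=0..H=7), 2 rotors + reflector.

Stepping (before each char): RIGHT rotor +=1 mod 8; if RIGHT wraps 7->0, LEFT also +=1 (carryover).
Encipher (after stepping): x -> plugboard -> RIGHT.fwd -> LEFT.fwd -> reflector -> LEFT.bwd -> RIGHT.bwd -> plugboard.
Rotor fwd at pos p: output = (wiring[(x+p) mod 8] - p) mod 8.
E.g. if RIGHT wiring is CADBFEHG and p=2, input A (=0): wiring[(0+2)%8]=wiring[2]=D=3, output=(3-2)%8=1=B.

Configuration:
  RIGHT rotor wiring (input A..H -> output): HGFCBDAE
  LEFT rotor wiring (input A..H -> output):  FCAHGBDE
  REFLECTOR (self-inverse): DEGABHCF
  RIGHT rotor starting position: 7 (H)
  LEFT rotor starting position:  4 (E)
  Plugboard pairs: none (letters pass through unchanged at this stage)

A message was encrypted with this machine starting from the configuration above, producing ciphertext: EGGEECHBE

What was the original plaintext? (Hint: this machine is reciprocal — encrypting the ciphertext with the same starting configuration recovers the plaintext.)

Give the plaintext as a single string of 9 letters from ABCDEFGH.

Char 1 ('E'): step: R->0, L->5 (L advanced); E->plug->E->R->B->L->G->refl->C->L'->G->R'->B->plug->B
Char 2 ('G'): step: R->1, L=5; G->plug->G->R->D->L->A->refl->D->L'->F->R'->A->plug->A
Char 3 ('G'): step: R->2, L=5; G->plug->G->R->F->L->D->refl->A->L'->D->R'->A->plug->A
Char 4 ('E'): step: R->3, L=5; E->plug->E->R->B->L->G->refl->C->L'->G->R'->B->plug->B
Char 5 ('E'): step: R->4, L=5; E->plug->E->R->D->L->A->refl->D->L'->F->R'->A->plug->A
Char 6 ('C'): step: R->5, L=5; C->plug->C->R->H->L->B->refl->E->L'->A->R'->F->plug->F
Char 7 ('H'): step: R->6, L=5; H->plug->H->R->F->L->D->refl->A->L'->D->R'->G->plug->G
Char 8 ('B'): step: R->7, L=5; B->plug->B->R->A->L->E->refl->B->L'->H->R'->C->plug->C
Char 9 ('E'): step: R->0, L->6 (L advanced); E->plug->E->R->B->L->G->refl->C->L'->E->R'->H->plug->H

Answer: BAABAFGCH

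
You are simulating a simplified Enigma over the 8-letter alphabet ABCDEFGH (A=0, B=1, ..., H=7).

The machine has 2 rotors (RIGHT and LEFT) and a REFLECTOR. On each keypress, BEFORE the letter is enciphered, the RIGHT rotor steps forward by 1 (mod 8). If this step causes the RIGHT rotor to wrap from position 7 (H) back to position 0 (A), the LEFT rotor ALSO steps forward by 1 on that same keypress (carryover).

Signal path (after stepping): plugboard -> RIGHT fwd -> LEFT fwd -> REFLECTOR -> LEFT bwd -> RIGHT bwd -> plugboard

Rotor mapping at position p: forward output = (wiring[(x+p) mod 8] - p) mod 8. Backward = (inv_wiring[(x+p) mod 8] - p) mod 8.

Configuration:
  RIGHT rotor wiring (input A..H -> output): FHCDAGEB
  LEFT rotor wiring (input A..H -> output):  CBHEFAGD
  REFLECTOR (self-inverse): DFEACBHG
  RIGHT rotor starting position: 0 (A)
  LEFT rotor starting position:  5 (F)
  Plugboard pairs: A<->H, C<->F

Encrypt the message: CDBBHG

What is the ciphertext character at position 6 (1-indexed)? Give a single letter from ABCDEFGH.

Char 1 ('C'): step: R->1, L=5; C->plug->F->R->D->L->F->refl->B->L'->B->R'->B->plug->B
Char 2 ('D'): step: R->2, L=5; D->plug->D->R->E->L->E->refl->C->L'->F->R'->H->plug->A
Char 3 ('B'): step: R->3, L=5; B->plug->B->R->F->L->C->refl->E->L'->E->R'->G->plug->G
Char 4 ('B'): step: R->4, L=5; B->plug->B->R->C->L->G->refl->H->L'->G->R'->G->plug->G
Char 5 ('H'): step: R->5, L=5; H->plug->A->R->B->L->B->refl->F->L'->D->R'->H->plug->A
Char 6 ('G'): step: R->6, L=5; G->plug->G->R->C->L->G->refl->H->L'->G->R'->A->plug->H

H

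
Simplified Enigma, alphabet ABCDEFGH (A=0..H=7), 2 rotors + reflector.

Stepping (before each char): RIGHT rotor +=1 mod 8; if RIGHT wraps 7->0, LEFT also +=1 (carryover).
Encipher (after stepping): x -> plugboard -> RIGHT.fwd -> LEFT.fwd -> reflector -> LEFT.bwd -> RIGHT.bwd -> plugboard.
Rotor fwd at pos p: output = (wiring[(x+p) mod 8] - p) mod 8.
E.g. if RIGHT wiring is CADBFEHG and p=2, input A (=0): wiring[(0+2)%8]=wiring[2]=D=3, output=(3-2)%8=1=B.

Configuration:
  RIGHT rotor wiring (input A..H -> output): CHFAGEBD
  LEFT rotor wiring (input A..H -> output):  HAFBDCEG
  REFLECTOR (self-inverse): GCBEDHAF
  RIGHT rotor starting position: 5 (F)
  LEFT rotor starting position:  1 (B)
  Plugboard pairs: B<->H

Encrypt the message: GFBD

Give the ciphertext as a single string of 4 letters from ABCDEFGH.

Answer: BBHF

Derivation:
Char 1 ('G'): step: R->6, L=1; G->plug->G->R->A->L->H->refl->F->L'->G->R'->H->plug->B
Char 2 ('F'): step: R->7, L=1; F->plug->F->R->H->L->G->refl->A->L'->C->R'->H->plug->B
Char 3 ('B'): step: R->0, L->2 (L advanced); B->plug->H->R->D->L->A->refl->G->L'->H->R'->B->plug->H
Char 4 ('D'): step: R->1, L=2; D->plug->D->R->F->L->E->refl->D->L'->A->R'->F->plug->F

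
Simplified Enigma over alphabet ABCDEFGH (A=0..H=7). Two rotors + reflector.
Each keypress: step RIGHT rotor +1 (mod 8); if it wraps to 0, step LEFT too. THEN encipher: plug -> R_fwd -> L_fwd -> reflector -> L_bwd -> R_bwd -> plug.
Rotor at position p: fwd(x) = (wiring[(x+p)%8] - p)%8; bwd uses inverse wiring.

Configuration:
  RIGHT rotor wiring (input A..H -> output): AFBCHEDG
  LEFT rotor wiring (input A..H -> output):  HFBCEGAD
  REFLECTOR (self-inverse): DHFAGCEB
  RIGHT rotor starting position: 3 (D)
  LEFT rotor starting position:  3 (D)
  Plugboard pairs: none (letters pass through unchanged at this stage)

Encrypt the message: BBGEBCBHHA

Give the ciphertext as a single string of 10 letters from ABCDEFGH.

Char 1 ('B'): step: R->4, L=3; B->plug->B->R->A->L->H->refl->B->L'->B->R'->F->plug->F
Char 2 ('B'): step: R->5, L=3; B->plug->B->R->G->L->C->refl->F->L'->D->R'->D->plug->D
Char 3 ('G'): step: R->6, L=3; G->plug->G->R->B->L->B->refl->H->L'->A->R'->B->plug->B
Char 4 ('E'): step: R->7, L=3; E->plug->E->R->D->L->F->refl->C->L'->G->R'->C->plug->C
Char 5 ('B'): step: R->0, L->4 (L advanced); B->plug->B->R->F->L->B->refl->H->L'->D->R'->G->plug->G
Char 6 ('C'): step: R->1, L=4; C->plug->C->R->B->L->C->refl->F->L'->G->R'->D->plug->D
Char 7 ('B'): step: R->2, L=4; B->plug->B->R->A->L->A->refl->D->L'->E->R'->F->plug->F
Char 8 ('H'): step: R->3, L=4; H->plug->H->R->G->L->F->refl->C->L'->B->R'->C->plug->C
Char 9 ('H'): step: R->4, L=4; H->plug->H->R->G->L->F->refl->C->L'->B->R'->F->plug->F
Char 10 ('A'): step: R->5, L=4; A->plug->A->R->H->L->G->refl->E->L'->C->R'->H->plug->H

Answer: FDBCGDFCFH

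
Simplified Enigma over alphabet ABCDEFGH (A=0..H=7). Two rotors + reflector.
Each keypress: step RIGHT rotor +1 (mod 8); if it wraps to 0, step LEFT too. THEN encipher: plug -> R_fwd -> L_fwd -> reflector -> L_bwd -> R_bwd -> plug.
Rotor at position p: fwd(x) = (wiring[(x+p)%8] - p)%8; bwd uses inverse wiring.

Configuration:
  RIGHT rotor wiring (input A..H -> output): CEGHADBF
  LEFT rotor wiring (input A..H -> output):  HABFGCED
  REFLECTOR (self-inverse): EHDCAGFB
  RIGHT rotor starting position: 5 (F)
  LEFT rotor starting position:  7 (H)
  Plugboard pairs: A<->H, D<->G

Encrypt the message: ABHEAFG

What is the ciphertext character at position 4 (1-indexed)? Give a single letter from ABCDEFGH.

Char 1 ('A'): step: R->6, L=7; A->plug->H->R->F->L->H->refl->B->L'->C->R'->G->plug->D
Char 2 ('B'): step: R->7, L=7; B->plug->B->R->D->L->C->refl->D->L'->G->R'->A->plug->H
Char 3 ('H'): step: R->0, L->0 (L advanced); H->plug->A->R->C->L->B->refl->H->L'->A->R'->E->plug->E
Char 4 ('E'): step: R->1, L=0; E->plug->E->R->C->L->B->refl->H->L'->A->R'->F->plug->F

F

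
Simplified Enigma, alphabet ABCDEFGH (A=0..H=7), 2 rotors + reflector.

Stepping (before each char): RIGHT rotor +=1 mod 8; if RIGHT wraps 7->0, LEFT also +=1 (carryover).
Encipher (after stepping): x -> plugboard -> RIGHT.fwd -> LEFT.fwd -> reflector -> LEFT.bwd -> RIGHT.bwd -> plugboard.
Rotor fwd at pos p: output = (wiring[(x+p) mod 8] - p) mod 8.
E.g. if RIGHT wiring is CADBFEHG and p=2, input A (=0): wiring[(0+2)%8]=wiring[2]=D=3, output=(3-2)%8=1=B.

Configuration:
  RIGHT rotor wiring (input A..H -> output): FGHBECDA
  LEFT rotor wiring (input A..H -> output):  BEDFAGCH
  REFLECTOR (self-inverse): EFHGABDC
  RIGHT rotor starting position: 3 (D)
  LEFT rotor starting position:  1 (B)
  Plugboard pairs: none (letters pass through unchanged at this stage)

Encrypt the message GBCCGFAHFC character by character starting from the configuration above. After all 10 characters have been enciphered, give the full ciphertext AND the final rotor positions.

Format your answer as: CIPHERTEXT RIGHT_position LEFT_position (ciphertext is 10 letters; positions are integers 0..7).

Answer: EDBEEEDGEG 5 2

Derivation:
Char 1 ('G'): step: R->4, L=1; G->plug->G->R->D->L->H->refl->C->L'->B->R'->E->plug->E
Char 2 ('B'): step: R->5, L=1; B->plug->B->R->G->L->G->refl->D->L'->A->R'->D->plug->D
Char 3 ('C'): step: R->6, L=1; C->plug->C->R->H->L->A->refl->E->L'->C->R'->B->plug->B
Char 4 ('C'): step: R->7, L=1; C->plug->C->R->H->L->A->refl->E->L'->C->R'->E->plug->E
Char 5 ('G'): step: R->0, L->2 (L advanced); G->plug->G->R->D->L->E->refl->A->L'->E->R'->E->plug->E
Char 6 ('F'): step: R->1, L=2; F->plug->F->R->C->L->G->refl->D->L'->B->R'->E->plug->E
Char 7 ('A'): step: R->2, L=2; A->plug->A->R->F->L->F->refl->B->L'->A->R'->D->plug->D
Char 8 ('H'): step: R->3, L=2; H->plug->H->R->E->L->A->refl->E->L'->D->R'->G->plug->G
Char 9 ('F'): step: R->4, L=2; F->plug->F->R->C->L->G->refl->D->L'->B->R'->E->plug->E
Char 10 ('C'): step: R->5, L=2; C->plug->C->R->D->L->E->refl->A->L'->E->R'->G->plug->G
Final: ciphertext=EDBEEEDGEG, RIGHT=5, LEFT=2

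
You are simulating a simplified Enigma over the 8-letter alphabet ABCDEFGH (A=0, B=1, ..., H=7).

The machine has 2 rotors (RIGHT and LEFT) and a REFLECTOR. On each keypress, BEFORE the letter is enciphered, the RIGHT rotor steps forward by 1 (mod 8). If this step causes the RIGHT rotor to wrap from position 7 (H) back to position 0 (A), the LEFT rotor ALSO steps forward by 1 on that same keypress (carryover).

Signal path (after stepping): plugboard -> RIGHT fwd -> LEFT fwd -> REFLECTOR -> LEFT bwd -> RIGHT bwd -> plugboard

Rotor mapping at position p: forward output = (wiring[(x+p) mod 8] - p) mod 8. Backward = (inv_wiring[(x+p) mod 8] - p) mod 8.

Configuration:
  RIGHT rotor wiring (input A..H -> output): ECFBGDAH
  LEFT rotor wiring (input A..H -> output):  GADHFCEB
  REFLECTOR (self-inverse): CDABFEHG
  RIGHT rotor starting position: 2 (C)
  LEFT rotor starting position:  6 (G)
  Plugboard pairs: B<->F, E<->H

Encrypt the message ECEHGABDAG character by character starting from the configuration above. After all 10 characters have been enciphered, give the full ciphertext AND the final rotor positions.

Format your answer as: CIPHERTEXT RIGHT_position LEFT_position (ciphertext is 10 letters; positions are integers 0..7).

Char 1 ('E'): step: R->3, L=6; E->plug->H->R->C->L->A->refl->C->L'->D->R'->B->plug->F
Char 2 ('C'): step: R->4, L=6; C->plug->C->R->E->L->F->refl->E->L'->H->R'->B->plug->F
Char 3 ('E'): step: R->5, L=6; E->plug->H->R->B->L->D->refl->B->L'->F->R'->E->plug->H
Char 4 ('H'): step: R->6, L=6; H->plug->E->R->H->L->E->refl->F->L'->E->R'->D->plug->D
Char 5 ('G'): step: R->7, L=6; G->plug->G->R->E->L->F->refl->E->L'->H->R'->F->plug->B
Char 6 ('A'): step: R->0, L->7 (L advanced); A->plug->A->R->E->L->A->refl->C->L'->A->R'->G->plug->G
Char 7 ('B'): step: R->1, L=7; B->plug->F->R->H->L->F->refl->E->L'->D->R'->H->plug->E
Char 8 ('D'): step: R->2, L=7; D->plug->D->R->B->L->H->refl->G->L'->F->R'->F->plug->B
Char 9 ('A'): step: R->3, L=7; A->plug->A->R->G->L->D->refl->B->L'->C->R'->H->plug->E
Char 10 ('G'): step: R->4, L=7; G->plug->G->R->B->L->H->refl->G->L'->F->R'->H->plug->E
Final: ciphertext=FFHDBGEBEE, RIGHT=4, LEFT=7

Answer: FFHDBGEBEE 4 7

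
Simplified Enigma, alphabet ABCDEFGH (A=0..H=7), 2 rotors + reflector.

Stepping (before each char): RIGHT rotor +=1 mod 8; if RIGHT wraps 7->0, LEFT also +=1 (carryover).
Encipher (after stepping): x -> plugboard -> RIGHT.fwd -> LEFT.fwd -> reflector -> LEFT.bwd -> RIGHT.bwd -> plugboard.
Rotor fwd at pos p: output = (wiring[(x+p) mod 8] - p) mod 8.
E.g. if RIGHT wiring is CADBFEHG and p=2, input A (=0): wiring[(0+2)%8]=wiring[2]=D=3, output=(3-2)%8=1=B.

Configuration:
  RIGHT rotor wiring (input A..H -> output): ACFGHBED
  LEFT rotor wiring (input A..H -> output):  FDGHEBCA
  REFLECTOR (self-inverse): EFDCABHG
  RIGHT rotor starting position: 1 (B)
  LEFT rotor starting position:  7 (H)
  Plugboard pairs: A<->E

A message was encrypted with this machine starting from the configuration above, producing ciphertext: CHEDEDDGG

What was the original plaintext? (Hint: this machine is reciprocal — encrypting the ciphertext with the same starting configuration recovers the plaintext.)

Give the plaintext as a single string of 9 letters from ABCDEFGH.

Char 1 ('C'): step: R->2, L=7; C->plug->C->R->F->L->F->refl->B->L'->A->R'->H->plug->H
Char 2 ('H'): step: R->3, L=7; H->plug->H->R->C->L->E->refl->A->L'->E->R'->B->plug->B
Char 3 ('E'): step: R->4, L=7; E->plug->A->R->D->L->H->refl->G->L'->B->R'->G->plug->G
Char 4 ('D'): step: R->5, L=7; D->plug->D->R->D->L->H->refl->G->L'->B->R'->G->plug->G
Char 5 ('E'): step: R->6, L=7; E->plug->A->R->G->L->C->refl->D->L'->H->R'->E->plug->A
Char 6 ('D'): step: R->7, L=7; D->plug->D->R->G->L->C->refl->D->L'->H->R'->E->plug->A
Char 7 ('D'): step: R->0, L->0 (L advanced); D->plug->D->R->G->L->C->refl->D->L'->B->R'->F->plug->F
Char 8 ('G'): step: R->1, L=0; G->plug->G->R->C->L->G->refl->H->L'->D->R'->F->plug->F
Char 9 ('G'): step: R->2, L=0; G->plug->G->R->G->L->C->refl->D->L'->B->R'->F->plug->F

Answer: HBGGAAFFF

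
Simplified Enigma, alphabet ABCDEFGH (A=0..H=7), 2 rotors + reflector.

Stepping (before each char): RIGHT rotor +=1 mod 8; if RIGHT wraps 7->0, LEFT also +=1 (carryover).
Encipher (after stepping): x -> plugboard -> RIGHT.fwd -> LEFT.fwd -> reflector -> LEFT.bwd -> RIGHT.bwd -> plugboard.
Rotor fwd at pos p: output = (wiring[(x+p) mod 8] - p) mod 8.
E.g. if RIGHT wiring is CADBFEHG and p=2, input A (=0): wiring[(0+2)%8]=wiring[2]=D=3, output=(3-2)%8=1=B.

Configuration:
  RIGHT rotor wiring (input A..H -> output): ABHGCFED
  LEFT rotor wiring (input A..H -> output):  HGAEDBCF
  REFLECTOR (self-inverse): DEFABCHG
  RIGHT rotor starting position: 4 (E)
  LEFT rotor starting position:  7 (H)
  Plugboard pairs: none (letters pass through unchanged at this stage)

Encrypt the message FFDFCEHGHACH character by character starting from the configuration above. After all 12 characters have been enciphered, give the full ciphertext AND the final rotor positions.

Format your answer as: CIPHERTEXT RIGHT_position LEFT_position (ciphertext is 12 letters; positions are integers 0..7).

Char 1 ('F'): step: R->5, L=7; F->plug->F->R->C->L->H->refl->G->L'->A->R'->A->plug->A
Char 2 ('F'): step: R->6, L=7; F->plug->F->R->A->L->G->refl->H->L'->C->R'->C->plug->C
Char 3 ('D'): step: R->7, L=7; D->plug->D->R->A->L->G->refl->H->L'->C->R'->C->plug->C
Char 4 ('F'): step: R->0, L->0 (L advanced); F->plug->F->R->F->L->B->refl->E->L'->D->R'->H->plug->H
Char 5 ('C'): step: R->1, L=0; C->plug->C->R->F->L->B->refl->E->L'->D->R'->F->plug->F
Char 6 ('E'): step: R->2, L=0; E->plug->E->R->C->L->A->refl->D->L'->E->R'->B->plug->B
Char 7 ('H'): step: R->3, L=0; H->plug->H->R->E->L->D->refl->A->L'->C->R'->C->plug->C
Char 8 ('G'): step: R->4, L=0; G->plug->G->R->D->L->E->refl->B->L'->F->R'->F->plug->F
Char 9 ('H'): step: R->5, L=0; H->plug->H->R->F->L->B->refl->E->L'->D->R'->D->plug->D
Char 10 ('A'): step: R->6, L=0; A->plug->A->R->G->L->C->refl->F->L'->H->R'->H->plug->H
Char 11 ('C'): step: R->7, L=0; C->plug->C->R->C->L->A->refl->D->L'->E->R'->A->plug->A
Char 12 ('H'): step: R->0, L->1 (L advanced); H->plug->H->R->D->L->C->refl->F->L'->A->R'->A->plug->A
Final: ciphertext=ACCHFBCFDHAA, RIGHT=0, LEFT=1

Answer: ACCHFBCFDHAA 0 1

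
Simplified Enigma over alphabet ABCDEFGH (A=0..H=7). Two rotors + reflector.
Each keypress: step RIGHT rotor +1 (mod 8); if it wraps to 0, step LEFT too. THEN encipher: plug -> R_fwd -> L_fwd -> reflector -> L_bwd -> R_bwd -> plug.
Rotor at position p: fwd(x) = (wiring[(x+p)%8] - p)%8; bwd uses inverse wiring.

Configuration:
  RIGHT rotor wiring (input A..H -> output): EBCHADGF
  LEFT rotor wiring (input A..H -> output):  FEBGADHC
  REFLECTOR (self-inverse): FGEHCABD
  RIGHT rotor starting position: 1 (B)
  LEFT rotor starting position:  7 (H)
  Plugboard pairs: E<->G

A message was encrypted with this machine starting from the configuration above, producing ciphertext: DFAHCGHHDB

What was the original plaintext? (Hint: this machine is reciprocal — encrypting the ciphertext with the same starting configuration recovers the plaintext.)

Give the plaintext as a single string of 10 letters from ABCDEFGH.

Char 1 ('D'): step: R->2, L=7; D->plug->D->R->B->L->G->refl->B->L'->F->R'->B->plug->B
Char 2 ('F'): step: R->3, L=7; F->plug->F->R->B->L->G->refl->B->L'->F->R'->B->plug->B
Char 3 ('A'): step: R->4, L=7; A->plug->A->R->E->L->H->refl->D->L'->A->R'->E->plug->G
Char 4 ('H'): step: R->5, L=7; H->plug->H->R->D->L->C->refl->E->L'->G->R'->A->plug->A
Char 5 ('C'): step: R->6, L=7; C->plug->C->R->G->L->E->refl->C->L'->D->R'->D->plug->D
Char 6 ('G'): step: R->7, L=7; G->plug->E->R->A->L->D->refl->H->L'->E->R'->G->plug->E
Char 7 ('H'): step: R->0, L->0 (L advanced); H->plug->H->R->F->L->D->refl->H->L'->G->R'->G->plug->E
Char 8 ('H'): step: R->1, L=0; H->plug->H->R->D->L->G->refl->B->L'->C->R'->E->plug->G
Char 9 ('D'): step: R->2, L=0; D->plug->D->R->B->L->E->refl->C->L'->H->R'->H->plug->H
Char 10 ('B'): step: R->3, L=0; B->plug->B->R->F->L->D->refl->H->L'->G->R'->G->plug->E

Answer: BBGADEEGHE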